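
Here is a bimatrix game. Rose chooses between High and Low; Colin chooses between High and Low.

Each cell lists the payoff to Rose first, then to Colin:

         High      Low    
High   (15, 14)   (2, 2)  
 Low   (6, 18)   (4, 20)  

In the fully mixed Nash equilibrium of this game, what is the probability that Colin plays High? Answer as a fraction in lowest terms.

Let q be the probability that Colin plays High. In a completely mixed equilibrium, Rose must be indifferent between High and Low.
Rose's expected payoff from High is 15q + 2(1−q); from Low it is 6q + 4(1−q).
Setting these equal: 13q + 2 = 2q + 4, so q = 2/11.

2/11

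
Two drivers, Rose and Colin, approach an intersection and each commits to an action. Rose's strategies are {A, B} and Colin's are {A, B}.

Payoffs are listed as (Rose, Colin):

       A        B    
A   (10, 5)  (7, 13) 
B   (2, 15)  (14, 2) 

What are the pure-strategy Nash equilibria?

none

(A, A): Colin prefers B (13 > 5) — not an equilibrium.
(A, B): Rose prefers B (14 > 7) — not an equilibrium.
(B, A): Rose prefers A (10 > 2) — not an equilibrium.
(B, B): Colin prefers A (15 > 2) — not an equilibrium.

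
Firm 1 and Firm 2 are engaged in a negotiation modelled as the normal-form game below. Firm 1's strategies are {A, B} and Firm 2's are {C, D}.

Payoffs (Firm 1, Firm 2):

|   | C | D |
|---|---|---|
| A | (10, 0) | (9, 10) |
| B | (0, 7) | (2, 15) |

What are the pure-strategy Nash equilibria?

(A, D)

(A, C): Firm 2 prefers D (10 > 0) — not an equilibrium.
(A, D): Firm 1 gets 9 ≥ 2 from B, and Firm 2 gets 10 ≥ 0 from C — Nash equilibrium.
(B, C): Firm 1 prefers A (10 > 0); Firm 2 prefers D (15 > 7) — not an equilibrium.
(B, D): Firm 1 prefers A (9 > 2) — not an equilibrium.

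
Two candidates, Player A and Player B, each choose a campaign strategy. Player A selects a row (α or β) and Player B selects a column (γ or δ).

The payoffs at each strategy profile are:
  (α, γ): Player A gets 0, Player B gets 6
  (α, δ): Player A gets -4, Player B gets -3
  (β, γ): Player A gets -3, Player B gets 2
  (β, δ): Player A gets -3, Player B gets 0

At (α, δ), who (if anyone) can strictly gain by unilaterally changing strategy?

Both

Player A at (α, δ) earns -4; deviating to β yields -3 — a strict improvement.
Player B earns -3; deviating to γ yields 6 — a strict improvement.
Both Player A and Player B have strictly profitable deviations.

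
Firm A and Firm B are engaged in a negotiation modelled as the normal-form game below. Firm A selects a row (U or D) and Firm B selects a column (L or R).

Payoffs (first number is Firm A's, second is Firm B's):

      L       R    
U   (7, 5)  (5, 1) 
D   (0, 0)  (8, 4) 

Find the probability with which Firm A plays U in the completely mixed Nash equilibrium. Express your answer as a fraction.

1/2

Let r be the probability that Firm A plays U. In a completely mixed equilibrium, Firm B must be indifferent between L and R.
Firm B's expected payoff from L is 5r; from R it is r + 4(1−r).
Setting these equal: 5r = −3r + 4, so r = 1/2.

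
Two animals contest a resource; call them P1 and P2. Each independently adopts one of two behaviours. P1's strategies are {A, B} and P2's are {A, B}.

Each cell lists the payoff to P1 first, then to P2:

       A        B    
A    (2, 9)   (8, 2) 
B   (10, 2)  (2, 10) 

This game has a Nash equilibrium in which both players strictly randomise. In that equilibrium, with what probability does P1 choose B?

Let x be the probability that P1 plays A. In a completely mixed equilibrium, P2 must be indifferent between A and B.
P2's expected payoff from A is 9x + 2(1−x); from B it is 2x + 10(1−x).
Setting these equal: 7x + 2 = −8x + 10, so x = 8/15.
Therefore P1 plays B with probability 1 − 8/15 = 7/15.

7/15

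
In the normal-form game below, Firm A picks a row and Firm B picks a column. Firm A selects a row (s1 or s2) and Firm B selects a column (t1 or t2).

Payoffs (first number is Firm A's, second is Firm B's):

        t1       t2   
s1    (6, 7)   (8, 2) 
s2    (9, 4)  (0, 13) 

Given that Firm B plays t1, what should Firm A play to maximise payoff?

s2

Against t1, Firm A earns 6 from s1 and 9 from s2.
So s2 is the best response.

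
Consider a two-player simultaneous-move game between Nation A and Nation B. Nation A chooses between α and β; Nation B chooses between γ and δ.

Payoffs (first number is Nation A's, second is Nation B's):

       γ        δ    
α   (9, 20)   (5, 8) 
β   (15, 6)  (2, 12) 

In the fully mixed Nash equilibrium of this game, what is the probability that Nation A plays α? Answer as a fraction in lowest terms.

Let x be the probability that Nation A plays α. In a completely mixed equilibrium, Nation B must be indifferent between γ and δ.
Nation B's expected payoff from γ is 20x + 6(1−x); from δ it is 8x + 12(1−x).
Setting these equal: 14x + 6 = −4x + 12, so x = 1/3.

1/3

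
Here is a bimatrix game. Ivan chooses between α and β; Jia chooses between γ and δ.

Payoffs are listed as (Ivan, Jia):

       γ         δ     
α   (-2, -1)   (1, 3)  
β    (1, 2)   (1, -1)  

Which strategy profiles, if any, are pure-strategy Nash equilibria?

(α, γ): Ivan prefers β (1 > -2); Jia prefers δ (3 > -1) — not an equilibrium.
(α, δ): Ivan gets 1 ≥ 1 from β, and Jia gets 3 ≥ -1 from γ — Nash equilibrium.
(β, γ): Ivan gets 1 ≥ -2 from α, and Jia gets 2 ≥ -1 from δ — Nash equilibrium.
(β, δ): Jia prefers γ (2 > -1) — not an equilibrium.

(α, δ) and (β, γ)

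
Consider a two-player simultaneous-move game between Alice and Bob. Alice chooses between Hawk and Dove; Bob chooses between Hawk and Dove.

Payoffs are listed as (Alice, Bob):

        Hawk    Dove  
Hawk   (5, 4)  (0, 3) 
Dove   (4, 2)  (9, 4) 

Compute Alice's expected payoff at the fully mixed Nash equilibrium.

9/2

First find y, the probability Bob plays Hawk, from Alice's indifference between Hawk and Dove: 5y = 4y + 9(1−y), giving y = 9/10.
Since Alice is indifferent in equilibrium, Alice's expected payoff equals the payoff from either row against (9/10, 1/10). Using Hawk: 5(9/10) = 9/2.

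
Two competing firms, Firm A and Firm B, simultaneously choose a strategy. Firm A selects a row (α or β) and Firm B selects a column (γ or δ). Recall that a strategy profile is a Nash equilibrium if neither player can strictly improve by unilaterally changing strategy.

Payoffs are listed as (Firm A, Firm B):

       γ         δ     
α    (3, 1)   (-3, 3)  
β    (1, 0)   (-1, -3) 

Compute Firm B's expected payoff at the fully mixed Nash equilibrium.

3/5

First find x, the probability Firm A plays α, from Firm B's indifference between γ and δ: x = 3x − 3(1−x), giving x = 3/5.
Since Firm B is indifferent in equilibrium, Firm B's expected payoff equals the payoff from either column against (3/5, 2/5). Using γ: (3/5) = 3/5.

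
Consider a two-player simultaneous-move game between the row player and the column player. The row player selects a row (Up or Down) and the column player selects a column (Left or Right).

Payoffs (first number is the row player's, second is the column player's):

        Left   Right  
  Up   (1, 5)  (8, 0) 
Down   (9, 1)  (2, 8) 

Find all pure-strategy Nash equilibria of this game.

none

(Up, Left): the row player prefers Down (9 > 1) — not an equilibrium.
(Up, Right): the column player prefers Left (5 > 0) — not an equilibrium.
(Down, Left): the column player prefers Right (8 > 1) — not an equilibrium.
(Down, Right): the row player prefers Up (8 > 2) — not an equilibrium.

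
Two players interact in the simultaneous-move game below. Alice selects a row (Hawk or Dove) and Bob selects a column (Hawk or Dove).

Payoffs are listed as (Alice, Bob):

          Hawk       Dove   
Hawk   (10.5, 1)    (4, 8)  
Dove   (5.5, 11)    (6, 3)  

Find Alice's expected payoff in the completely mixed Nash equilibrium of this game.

First find y, the probability Bob plays Hawk, from Alice's indifference between Hawk and Dove: 10.5y + 4(1−y) = 5.5y + 6(1−y), giving y = 2/7.
Since Alice is indifferent in equilibrium, Alice's expected payoff equals the payoff from either row against (2/7, 5/7). Using Hawk: 10.5(2/7) + 4(5/7) = 41/7.

41/7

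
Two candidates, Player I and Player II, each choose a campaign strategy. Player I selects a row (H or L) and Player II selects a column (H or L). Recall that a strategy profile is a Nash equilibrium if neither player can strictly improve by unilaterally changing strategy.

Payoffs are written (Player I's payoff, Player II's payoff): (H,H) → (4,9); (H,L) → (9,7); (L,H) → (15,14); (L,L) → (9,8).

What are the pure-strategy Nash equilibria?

(L, H)

(H, H): Player I prefers L (15 > 4) — not an equilibrium.
(H, L): Player II prefers H (9 > 7) — not an equilibrium.
(L, H): Player I gets 15 ≥ 4 from H, and Player II gets 14 ≥ 8 from L — Nash equilibrium.
(L, L): Player II prefers H (14 > 8) — not an equilibrium.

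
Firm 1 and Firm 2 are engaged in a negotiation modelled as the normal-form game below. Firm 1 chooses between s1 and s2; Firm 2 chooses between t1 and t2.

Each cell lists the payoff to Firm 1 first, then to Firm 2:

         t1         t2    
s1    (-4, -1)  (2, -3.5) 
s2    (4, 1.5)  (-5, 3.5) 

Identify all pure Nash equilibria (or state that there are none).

(s1, t1): Firm 1 prefers s2 (4 > -4) — not an equilibrium.
(s1, t2): Firm 2 prefers t1 (-1 > -3.5) — not an equilibrium.
(s2, t1): Firm 2 prefers t2 (3.5 > 1.5) — not an equilibrium.
(s2, t2): Firm 1 prefers s1 (2 > -5) — not an equilibrium.

none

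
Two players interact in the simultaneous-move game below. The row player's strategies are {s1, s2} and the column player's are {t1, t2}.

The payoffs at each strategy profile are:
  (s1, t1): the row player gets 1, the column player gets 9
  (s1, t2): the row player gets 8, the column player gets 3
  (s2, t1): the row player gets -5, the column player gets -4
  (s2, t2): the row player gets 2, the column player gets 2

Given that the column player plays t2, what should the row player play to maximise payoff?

Against t2, the row player earns 8 from s1 and 2 from s2.
So s1 is the best response.

s1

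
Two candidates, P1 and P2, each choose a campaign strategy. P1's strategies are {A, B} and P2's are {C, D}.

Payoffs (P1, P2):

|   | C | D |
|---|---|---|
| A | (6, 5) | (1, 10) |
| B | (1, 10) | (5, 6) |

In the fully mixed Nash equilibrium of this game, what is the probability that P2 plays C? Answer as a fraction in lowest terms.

Let c be the probability that P2 plays C. In a completely mixed equilibrium, P1 must be indifferent between A and B.
P1's expected payoff from A is 6c + (1−c); from B it is c + 5(1−c).
Setting these equal: 5c + 1 = −4c + 5, so c = 4/9.

4/9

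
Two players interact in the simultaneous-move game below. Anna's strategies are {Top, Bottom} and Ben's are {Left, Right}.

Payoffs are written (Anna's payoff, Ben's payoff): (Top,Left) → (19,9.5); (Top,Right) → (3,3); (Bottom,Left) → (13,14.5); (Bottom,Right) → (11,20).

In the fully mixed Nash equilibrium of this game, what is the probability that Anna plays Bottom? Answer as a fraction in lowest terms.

Let p be the probability that Anna plays Top. In a completely mixed equilibrium, Ben must be indifferent between Left and Right.
Ben's expected payoff from Left is 9.5p + 14.5(1−p); from Right it is 3p + 20(1−p).
Setting these equal: −5p + 14.5 = −17p + 20, so p = 11/24.
Therefore Anna plays Bottom with probability 1 − 11/24 = 13/24.

13/24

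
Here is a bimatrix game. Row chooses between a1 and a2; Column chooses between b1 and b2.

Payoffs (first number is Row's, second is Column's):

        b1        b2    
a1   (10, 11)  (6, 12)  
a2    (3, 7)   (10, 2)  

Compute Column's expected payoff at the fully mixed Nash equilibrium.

31/3

First find x, the probability Row plays a1, from Column's indifference between b1 and b2: 11x + 7(1−x) = 12x + 2(1−x), giving x = 5/6.
Since Column is indifferent in equilibrium, Column's expected payoff equals the payoff from either column against (5/6, 1/6). Using b1: 11(5/6) + 7(1/6) = 31/3.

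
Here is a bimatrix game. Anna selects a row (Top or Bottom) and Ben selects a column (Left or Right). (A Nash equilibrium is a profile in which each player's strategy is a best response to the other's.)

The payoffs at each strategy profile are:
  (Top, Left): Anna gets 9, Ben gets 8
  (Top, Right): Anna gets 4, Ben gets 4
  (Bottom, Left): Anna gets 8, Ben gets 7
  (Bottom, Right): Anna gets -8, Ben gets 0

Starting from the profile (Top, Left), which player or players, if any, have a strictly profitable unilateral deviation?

Anna at (Top, Left) earns 9; deviating to Bottom yields 8 — not better.
Ben earns 8; deviating to Right yields 4 — not better.
Neither player can strictly improve; the profile is a Nash equilibrium.

Neither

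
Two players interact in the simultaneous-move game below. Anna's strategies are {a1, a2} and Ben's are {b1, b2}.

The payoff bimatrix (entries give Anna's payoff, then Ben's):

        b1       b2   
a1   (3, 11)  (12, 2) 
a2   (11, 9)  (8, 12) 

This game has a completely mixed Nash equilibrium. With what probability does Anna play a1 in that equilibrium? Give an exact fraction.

Let r be the probability that Anna plays a1. In a completely mixed equilibrium, Ben must be indifferent between b1 and b2.
Ben's expected payoff from b1 is 11r + 9(1−r); from b2 it is 2r + 12(1−r).
Setting these equal: 2r + 9 = −10r + 12, so r = 1/4.

1/4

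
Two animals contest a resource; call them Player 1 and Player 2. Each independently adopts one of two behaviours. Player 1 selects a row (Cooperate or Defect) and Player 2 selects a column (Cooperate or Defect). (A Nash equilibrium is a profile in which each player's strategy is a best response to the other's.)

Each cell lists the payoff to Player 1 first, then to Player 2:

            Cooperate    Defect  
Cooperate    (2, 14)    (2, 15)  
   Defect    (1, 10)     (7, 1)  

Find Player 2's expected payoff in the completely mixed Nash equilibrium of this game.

68/5

First find p, the probability Player 1 plays Cooperate, from Player 2's indifference between Cooperate and Defect: 14p + 10(1−p) = 15p + (1−p), giving p = 9/10.
Since Player 2 is indifferent in equilibrium, Player 2's expected payoff equals the payoff from either column against (9/10, 1/10). Using Cooperate: 14(9/10) + 10(1/10) = 68/5.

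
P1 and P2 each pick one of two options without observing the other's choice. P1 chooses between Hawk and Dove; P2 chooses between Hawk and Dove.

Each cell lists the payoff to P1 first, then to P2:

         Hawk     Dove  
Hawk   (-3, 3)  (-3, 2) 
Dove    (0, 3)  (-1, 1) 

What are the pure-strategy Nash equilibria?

(Dove, Hawk)

(Hawk, Hawk): P1 prefers Dove (0 > -3) — not an equilibrium.
(Hawk, Dove): P1 prefers Dove (-1 > -3); P2 prefers Hawk (3 > 2) — not an equilibrium.
(Dove, Hawk): P1 gets 0 ≥ -3 from Hawk, and P2 gets 3 ≥ 1 from Dove — Nash equilibrium.
(Dove, Dove): P2 prefers Hawk (3 > 1) — not an equilibrium.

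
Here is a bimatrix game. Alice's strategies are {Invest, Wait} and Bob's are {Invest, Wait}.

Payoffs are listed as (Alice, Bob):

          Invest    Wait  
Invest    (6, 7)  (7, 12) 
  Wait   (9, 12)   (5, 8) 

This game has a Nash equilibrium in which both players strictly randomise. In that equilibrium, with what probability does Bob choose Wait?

Let q be the probability that Bob plays Invest. In a completely mixed equilibrium, Alice must be indifferent between Invest and Wait.
Alice's expected payoff from Invest is 6q + 7(1−q); from Wait it is 9q + 5(1−q).
Setting these equal: −q + 7 = 4q + 5, so q = 2/5.
Therefore Bob plays Wait with probability 1 − 2/5 = 3/5.

3/5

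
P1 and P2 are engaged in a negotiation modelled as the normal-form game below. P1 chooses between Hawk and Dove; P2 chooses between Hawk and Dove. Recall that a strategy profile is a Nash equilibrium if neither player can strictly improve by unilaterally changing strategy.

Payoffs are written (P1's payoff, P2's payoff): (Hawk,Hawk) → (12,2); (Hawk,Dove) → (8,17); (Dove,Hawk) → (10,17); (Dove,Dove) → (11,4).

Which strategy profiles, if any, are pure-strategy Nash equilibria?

(Hawk, Hawk): P2 prefers Dove (17 > 2) — not an equilibrium.
(Hawk, Dove): P1 prefers Dove (11 > 8) — not an equilibrium.
(Dove, Hawk): P1 prefers Hawk (12 > 10) — not an equilibrium.
(Dove, Dove): P2 prefers Hawk (17 > 4) — not an equilibrium.

none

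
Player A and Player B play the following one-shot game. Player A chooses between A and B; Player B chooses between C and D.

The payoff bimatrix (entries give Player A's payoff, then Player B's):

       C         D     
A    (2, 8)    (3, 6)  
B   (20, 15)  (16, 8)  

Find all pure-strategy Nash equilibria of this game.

(B, C)

(A, C): Player A prefers B (20 > 2) — not an equilibrium.
(A, D): Player A prefers B (16 > 3); Player B prefers C (8 > 6) — not an equilibrium.
(B, C): Player A gets 20 ≥ 2 from A, and Player B gets 15 ≥ 8 from D — Nash equilibrium.
(B, D): Player B prefers C (15 > 8) — not an equilibrium.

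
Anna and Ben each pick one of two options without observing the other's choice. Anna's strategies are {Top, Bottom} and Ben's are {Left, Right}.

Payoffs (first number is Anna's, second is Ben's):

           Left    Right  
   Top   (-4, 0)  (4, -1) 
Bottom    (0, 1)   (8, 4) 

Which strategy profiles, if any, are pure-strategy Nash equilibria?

(Top, Left): Anna prefers Bottom (0 > -4) — not an equilibrium.
(Top, Right): Anna prefers Bottom (8 > 4); Ben prefers Left (0 > -1) — not an equilibrium.
(Bottom, Left): Ben prefers Right (4 > 1) — not an equilibrium.
(Bottom, Right): Anna gets 8 ≥ 4 from Top, and Ben gets 4 ≥ 1 from Left — Nash equilibrium.

(Bottom, Right)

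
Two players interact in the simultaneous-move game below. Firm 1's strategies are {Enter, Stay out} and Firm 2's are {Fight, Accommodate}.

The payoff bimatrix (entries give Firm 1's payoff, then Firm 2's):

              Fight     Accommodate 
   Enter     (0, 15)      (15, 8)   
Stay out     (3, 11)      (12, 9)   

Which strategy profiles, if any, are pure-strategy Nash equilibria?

(Stay out, Fight)

(Enter, Fight): Firm 1 prefers Stay out (3 > 0) — not an equilibrium.
(Enter, Accommodate): Firm 2 prefers Fight (15 > 8) — not an equilibrium.
(Stay out, Fight): Firm 1 gets 3 ≥ 0 from Enter, and Firm 2 gets 11 ≥ 9 from Accommodate — Nash equilibrium.
(Stay out, Accommodate): Firm 1 prefers Enter (15 > 12); Firm 2 prefers Fight (11 > 9) — not an equilibrium.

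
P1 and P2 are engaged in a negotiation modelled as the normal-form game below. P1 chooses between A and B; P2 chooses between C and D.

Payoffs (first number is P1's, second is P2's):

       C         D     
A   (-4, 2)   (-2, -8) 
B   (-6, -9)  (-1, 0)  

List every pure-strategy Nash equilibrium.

(A, C): P1 gets -4 ≥ -6 from B, and P2 gets 2 ≥ -8 from D — Nash equilibrium.
(A, D): P1 prefers B (-1 > -2); P2 prefers C (2 > -8) — not an equilibrium.
(B, C): P1 prefers A (-4 > -6); P2 prefers D (0 > -9) — not an equilibrium.
(B, D): P1 gets -1 ≥ -2 from A, and P2 gets 0 ≥ -9 from C — Nash equilibrium.

(A, C) and (B, D)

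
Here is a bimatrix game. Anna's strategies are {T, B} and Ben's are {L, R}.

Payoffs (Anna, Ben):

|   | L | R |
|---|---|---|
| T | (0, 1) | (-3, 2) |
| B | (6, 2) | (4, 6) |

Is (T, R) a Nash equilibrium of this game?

At (T, R), Anna earns -3; switching to B would give 4, so Anna would deviate.
Ben earns 2; switching to L would give 1, so Ben has no profitable deviation.
Since at least one player can profitably deviate, this is not a Nash equilibrium.

No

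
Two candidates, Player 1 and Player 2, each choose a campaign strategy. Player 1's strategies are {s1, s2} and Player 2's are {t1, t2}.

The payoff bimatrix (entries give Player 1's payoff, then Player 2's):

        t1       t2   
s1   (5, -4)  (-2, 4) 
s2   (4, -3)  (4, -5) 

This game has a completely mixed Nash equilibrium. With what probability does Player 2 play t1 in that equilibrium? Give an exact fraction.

Let c be the probability that Player 2 plays t1. In a completely mixed equilibrium, Player 1 must be indifferent between s1 and s2.
Player 1's expected payoff from s1 is 5c − 2(1−c); from s2 it is 4c + 4(1−c).
Setting these equal: 7c − 2 = 4, so c = 6/7.

6/7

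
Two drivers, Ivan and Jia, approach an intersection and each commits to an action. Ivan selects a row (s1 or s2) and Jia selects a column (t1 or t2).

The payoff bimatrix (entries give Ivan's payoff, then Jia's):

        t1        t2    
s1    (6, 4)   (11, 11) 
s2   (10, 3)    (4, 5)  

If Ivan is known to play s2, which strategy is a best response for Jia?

Against s2, Jia earns 3 from t1 and 5 from t2.
So t2 is the best response.

t2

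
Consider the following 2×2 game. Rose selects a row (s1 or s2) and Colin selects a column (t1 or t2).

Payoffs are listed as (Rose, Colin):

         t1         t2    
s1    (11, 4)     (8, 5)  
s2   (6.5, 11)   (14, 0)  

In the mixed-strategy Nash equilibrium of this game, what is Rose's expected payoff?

First find q, the probability Colin plays t1, from Rose's indifference between s1 and s2: 11q + 8(1−q) = 6.5q + 14(1−q), giving q = 4/7.
Since Rose is indifferent in equilibrium, Rose's expected payoff equals the payoff from either row against (4/7, 3/7). Using s1: 11(4/7) + 8(3/7) = 68/7.

68/7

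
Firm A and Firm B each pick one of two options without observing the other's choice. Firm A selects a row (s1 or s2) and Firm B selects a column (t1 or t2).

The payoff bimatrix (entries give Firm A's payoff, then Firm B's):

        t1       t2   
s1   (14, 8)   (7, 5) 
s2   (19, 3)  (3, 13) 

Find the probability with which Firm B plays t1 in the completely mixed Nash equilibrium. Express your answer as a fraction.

4/9

Let c be the probability that Firm B plays t1. In a completely mixed equilibrium, Firm A must be indifferent between s1 and s2.
Firm A's expected payoff from s1 is 14c + 7(1−c); from s2 it is 19c + 3(1−c).
Setting these equal: 7c + 7 = 16c + 3, so c = 4/9.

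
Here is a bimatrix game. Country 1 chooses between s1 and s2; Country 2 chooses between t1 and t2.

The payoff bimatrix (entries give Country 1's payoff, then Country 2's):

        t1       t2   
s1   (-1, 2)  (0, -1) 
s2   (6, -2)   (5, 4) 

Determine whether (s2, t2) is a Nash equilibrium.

At (s2, t2), Country 1 earns 5; switching to s1 would give 0, so Country 1 has no profitable deviation.
Country 2 earns 4; switching to t1 would give -2, so Country 2 has no profitable deviation.
Neither player can gain by a unilateral deviation, so this profile is a Nash equilibrium.

Yes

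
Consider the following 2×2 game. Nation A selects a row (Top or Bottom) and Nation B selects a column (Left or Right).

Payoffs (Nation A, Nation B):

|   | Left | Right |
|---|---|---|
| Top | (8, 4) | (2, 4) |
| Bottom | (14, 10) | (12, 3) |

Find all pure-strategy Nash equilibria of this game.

(Bottom, Left)

(Top, Left): Nation A prefers Bottom (14 > 8) — not an equilibrium.
(Top, Right): Nation A prefers Bottom (12 > 2) — not an equilibrium.
(Bottom, Left): Nation A gets 14 ≥ 8 from Top, and Nation B gets 10 ≥ 3 from Right — Nash equilibrium.
(Bottom, Right): Nation B prefers Left (10 > 3) — not an equilibrium.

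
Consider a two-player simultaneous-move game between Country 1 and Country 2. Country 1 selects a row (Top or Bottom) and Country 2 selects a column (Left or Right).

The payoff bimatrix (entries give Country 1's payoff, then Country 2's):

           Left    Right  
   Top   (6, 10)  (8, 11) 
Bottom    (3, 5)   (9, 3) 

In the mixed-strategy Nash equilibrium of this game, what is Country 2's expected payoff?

25/3

First find p, the probability Country 1 plays Top, from Country 2's indifference between Left and Right: 10p + 5(1−p) = 11p + 3(1−p), giving p = 2/3.
Since Country 2 is indifferent in equilibrium, Country 2's expected payoff equals the payoff from either column against (2/3, 1/3). Using Left: 10(2/3) + 5(1/3) = 25/3.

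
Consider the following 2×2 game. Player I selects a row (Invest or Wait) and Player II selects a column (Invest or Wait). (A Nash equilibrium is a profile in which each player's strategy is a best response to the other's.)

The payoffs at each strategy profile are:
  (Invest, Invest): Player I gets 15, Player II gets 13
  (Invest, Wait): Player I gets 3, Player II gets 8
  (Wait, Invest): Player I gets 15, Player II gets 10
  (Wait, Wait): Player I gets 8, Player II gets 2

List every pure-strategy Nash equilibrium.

(Invest, Invest): Player I gets 15 ≥ 15 from Wait, and Player II gets 13 ≥ 8 from Wait — Nash equilibrium.
(Invest, Wait): Player I prefers Wait (8 > 3); Player II prefers Invest (13 > 8) — not an equilibrium.
(Wait, Invest): Player I gets 15 ≥ 15 from Invest, and Player II gets 10 ≥ 2 from Wait — Nash equilibrium.
(Wait, Wait): Player II prefers Invest (10 > 2) — not an equilibrium.

(Invest, Invest) and (Wait, Invest)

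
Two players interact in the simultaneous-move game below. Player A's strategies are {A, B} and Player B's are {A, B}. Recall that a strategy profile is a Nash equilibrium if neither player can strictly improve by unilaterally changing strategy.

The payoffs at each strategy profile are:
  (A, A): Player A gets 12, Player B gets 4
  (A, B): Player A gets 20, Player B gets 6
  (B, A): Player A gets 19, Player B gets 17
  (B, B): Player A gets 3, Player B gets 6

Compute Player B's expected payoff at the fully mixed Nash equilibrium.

6

First find p, the probability Player A plays A, from Player B's indifference between A and B: 4p + 17(1−p) = 6p + 6(1−p), giving p = 11/13.
Since Player B is indifferent in equilibrium, Player B's expected payoff equals the payoff from either column against (11/13, 2/13). Using A: 4(11/13) + 17(2/13) = 6.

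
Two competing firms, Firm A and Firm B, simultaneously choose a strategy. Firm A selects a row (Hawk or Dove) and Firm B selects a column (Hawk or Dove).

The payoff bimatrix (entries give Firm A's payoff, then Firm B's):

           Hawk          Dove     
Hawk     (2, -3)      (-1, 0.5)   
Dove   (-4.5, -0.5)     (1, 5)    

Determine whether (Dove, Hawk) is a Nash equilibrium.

At (Dove, Hawk), Firm A earns -4.5; switching to Hawk would give 2, so Firm A would deviate.
Firm B earns -0.5; switching to Dove would give 5, so Firm B would deviate.
Since at least one player can profitably deviate, this is not a Nash equilibrium.

No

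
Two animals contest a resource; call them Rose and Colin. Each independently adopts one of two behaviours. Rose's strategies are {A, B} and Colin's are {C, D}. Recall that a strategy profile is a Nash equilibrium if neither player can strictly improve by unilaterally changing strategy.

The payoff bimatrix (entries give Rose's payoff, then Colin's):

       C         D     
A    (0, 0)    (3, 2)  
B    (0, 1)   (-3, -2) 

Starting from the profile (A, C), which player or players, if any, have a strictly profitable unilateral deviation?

Colin

Rose at (A, C) earns 0; deviating to B yields 0 — not better.
Colin earns 0; deviating to D yields 2 — a strict improvement.
Only Colin has a strictly profitable deviation.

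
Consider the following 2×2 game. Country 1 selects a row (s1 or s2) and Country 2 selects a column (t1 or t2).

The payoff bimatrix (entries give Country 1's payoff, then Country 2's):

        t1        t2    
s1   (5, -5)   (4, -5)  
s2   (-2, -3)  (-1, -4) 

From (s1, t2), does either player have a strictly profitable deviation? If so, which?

Neither

Country 1 at (s1, t2) earns 4; deviating to s2 yields -1 — not better.
Country 2 earns -5; deviating to t1 yields -5 — not better.
Neither player can strictly improve; the profile is a Nash equilibrium.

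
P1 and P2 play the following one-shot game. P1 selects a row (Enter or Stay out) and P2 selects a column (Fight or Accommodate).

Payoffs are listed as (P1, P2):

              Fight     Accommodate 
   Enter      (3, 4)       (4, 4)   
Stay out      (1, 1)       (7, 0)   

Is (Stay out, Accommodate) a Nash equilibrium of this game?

At (Stay out, Accommodate), P1 earns 7; switching to Enter would give 4, so P1 has no profitable deviation.
P2 earns 0; switching to Fight would give 1, so P2 would deviate.
Since at least one player can profitably deviate, this is not a Nash equilibrium.

No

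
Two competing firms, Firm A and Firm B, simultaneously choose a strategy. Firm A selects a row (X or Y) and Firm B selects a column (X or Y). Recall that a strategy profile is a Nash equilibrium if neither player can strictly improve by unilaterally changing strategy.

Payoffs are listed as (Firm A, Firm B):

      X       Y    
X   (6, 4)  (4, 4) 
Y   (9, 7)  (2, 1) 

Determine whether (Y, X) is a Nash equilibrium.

At (Y, X), Firm A earns 9; switching to X would give 6, so Firm A has no profitable deviation.
Firm B earns 7; switching to Y would give 1, so Firm B has no profitable deviation.
Neither player can gain by a unilateral deviation, so this profile is a Nash equilibrium.

Yes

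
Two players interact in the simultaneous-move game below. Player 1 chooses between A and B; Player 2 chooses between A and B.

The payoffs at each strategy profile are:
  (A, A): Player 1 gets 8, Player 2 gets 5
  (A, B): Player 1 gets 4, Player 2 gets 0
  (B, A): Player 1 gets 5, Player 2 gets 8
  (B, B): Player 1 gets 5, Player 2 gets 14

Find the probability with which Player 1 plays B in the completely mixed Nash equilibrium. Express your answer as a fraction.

Let r be the probability that Player 1 plays A. In a completely mixed equilibrium, Player 2 must be indifferent between A and B.
Player 2's expected payoff from A is 5r + 8(1−r); from B it is 14(1−r).
Setting these equal: −3r + 8 = −14r + 14, so r = 6/11.
Therefore Player 1 plays B with probability 1 − 6/11 = 5/11.

5/11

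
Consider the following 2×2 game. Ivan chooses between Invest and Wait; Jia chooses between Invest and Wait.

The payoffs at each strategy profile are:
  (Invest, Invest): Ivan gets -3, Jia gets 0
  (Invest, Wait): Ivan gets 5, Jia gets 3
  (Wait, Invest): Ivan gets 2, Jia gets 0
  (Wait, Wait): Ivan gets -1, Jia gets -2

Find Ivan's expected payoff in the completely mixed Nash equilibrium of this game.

First find y, the probability Jia plays Invest, from Ivan's indifference between Invest and Wait: −3y + 5(1−y) = 2y − (1−y), giving y = 6/11.
Since Ivan is indifferent in equilibrium, Ivan's expected payoff equals the payoff from either row against (6/11, 5/11). Using Invest: −3(6/11) + 5(5/11) = 7/11.

7/11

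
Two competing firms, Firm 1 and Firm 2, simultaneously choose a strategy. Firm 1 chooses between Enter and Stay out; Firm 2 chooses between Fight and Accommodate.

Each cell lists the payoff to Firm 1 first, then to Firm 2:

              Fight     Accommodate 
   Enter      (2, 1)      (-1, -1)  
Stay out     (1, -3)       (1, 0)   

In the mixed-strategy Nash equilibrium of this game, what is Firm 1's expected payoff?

1

First find q, the probability Firm 2 plays Fight, from Firm 1's indifference between Enter and Stay out: 2q − (1−q) = q + (1−q), giving q = 2/3.
Since Firm 1 is indifferent in equilibrium, Firm 1's expected payoff equals the payoff from either row against (2/3, 1/3). Using Enter: 2(2/3) − (1/3) = 1.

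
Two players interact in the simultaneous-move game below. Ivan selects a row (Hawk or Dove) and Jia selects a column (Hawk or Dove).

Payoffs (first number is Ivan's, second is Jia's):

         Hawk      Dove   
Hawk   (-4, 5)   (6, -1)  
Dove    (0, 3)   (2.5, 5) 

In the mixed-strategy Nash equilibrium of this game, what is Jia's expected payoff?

First find p, the probability Ivan plays Hawk, from Jia's indifference between Hawk and Dove: 5p + 3(1−p) = −p + 5(1−p), giving p = 1/4.
Since Jia is indifferent in equilibrium, Jia's expected payoff equals the payoff from either column against (1/4, 3/4). Using Hawk: 5(1/4) + 3(3/4) = 7/2.

7/2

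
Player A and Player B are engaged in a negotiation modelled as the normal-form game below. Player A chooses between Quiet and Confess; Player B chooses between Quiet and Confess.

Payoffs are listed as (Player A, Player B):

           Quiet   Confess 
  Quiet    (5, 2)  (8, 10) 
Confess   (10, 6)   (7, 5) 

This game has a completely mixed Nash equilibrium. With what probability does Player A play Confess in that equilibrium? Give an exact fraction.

Let x be the probability that Player A plays Quiet. In a completely mixed equilibrium, Player B must be indifferent between Quiet and Confess.
Player B's expected payoff from Quiet is 2x + 6(1−x); from Confess it is 10x + 5(1−x).
Setting these equal: −4x + 6 = 5x + 5, so x = 1/9.
Therefore Player A plays Confess with probability 1 − 1/9 = 8/9.

8/9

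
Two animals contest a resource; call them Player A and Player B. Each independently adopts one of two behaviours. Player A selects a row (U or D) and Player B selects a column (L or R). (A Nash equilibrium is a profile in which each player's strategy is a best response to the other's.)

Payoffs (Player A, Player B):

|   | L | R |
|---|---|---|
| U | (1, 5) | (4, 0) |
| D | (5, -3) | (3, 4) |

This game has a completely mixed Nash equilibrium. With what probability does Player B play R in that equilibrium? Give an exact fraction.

Let c be the probability that Player B plays L. In a completely mixed equilibrium, Player A must be indifferent between U and D.
Player A's expected payoff from U is c + 4(1−c); from D it is 5c + 3(1−c).
Setting these equal: −3c + 4 = 2c + 3, so c = 1/5.
Therefore Player B plays R with probability 1 − 1/5 = 4/5.

4/5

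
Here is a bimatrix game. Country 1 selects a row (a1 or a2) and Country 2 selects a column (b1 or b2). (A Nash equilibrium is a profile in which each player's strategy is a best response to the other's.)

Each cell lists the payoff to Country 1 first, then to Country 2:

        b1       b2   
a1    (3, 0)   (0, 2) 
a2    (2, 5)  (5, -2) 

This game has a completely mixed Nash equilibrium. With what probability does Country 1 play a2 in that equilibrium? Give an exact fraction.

2/9

Let p be the probability that Country 1 plays a1. In a completely mixed equilibrium, Country 2 must be indifferent between b1 and b2.
Country 2's expected payoff from b1 is 5(1−p); from b2 it is 2p − 2(1−p).
Setting these equal: −5p + 5 = 4p − 2, so p = 7/9.
Therefore Country 1 plays a2 with probability 1 − 7/9 = 2/9.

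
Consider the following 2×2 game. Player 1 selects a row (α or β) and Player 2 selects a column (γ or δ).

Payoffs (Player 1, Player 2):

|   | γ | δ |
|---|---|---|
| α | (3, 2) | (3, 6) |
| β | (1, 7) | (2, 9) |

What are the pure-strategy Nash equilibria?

(α, δ)

(α, γ): Player 2 prefers δ (6 > 2) — not an equilibrium.
(α, δ): Player 1 gets 3 ≥ 2 from β, and Player 2 gets 6 ≥ 2 from γ — Nash equilibrium.
(β, γ): Player 1 prefers α (3 > 1); Player 2 prefers δ (9 > 7) — not an equilibrium.
(β, δ): Player 1 prefers α (3 > 2) — not an equilibrium.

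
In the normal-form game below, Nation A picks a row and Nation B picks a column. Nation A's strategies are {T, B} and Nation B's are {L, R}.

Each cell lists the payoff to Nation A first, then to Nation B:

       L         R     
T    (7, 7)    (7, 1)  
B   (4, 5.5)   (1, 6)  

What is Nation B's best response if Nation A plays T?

Against T, Nation B earns 7 from L and 1 from R.
So L is the best response.

L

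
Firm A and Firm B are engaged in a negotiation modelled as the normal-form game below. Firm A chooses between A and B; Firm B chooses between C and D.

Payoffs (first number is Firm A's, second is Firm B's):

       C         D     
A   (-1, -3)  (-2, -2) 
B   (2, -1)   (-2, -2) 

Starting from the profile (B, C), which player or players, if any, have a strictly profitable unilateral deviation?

Neither

Firm A at (B, C) earns 2; deviating to A yields -1 — not better.
Firm B earns -1; deviating to D yields -2 — not better.
Neither player can strictly improve; the profile is a Nash equilibrium.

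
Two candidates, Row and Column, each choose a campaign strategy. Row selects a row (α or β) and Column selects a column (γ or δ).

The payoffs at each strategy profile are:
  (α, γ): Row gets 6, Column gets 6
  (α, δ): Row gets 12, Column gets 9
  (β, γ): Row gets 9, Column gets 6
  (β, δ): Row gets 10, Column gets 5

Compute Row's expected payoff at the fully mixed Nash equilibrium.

48/5

First find q, the probability Column plays γ, from Row's indifference between α and β: 6q + 12(1−q) = 9q + 10(1−q), giving q = 2/5.
Since Row is indifferent in equilibrium, Row's expected payoff equals the payoff from either row against (2/5, 3/5). Using α: 6(2/5) + 12(3/5) = 48/5.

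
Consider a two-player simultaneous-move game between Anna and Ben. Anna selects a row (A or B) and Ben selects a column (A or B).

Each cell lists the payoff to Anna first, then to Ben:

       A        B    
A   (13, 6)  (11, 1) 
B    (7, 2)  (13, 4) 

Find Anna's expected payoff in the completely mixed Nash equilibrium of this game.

23/2

First find q, the probability Ben plays A, from Anna's indifference between A and B: 13q + 11(1−q) = 7q + 13(1−q), giving q = 1/4.
Since Anna is indifferent in equilibrium, Anna's expected payoff equals the payoff from either row against (1/4, 3/4). Using A: 13(1/4) + 11(3/4) = 23/2.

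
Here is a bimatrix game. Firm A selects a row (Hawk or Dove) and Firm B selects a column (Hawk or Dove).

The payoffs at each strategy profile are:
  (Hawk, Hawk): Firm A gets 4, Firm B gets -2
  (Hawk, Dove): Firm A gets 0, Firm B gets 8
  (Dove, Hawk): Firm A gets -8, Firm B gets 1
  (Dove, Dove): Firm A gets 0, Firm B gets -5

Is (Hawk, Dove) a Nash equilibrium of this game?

At (Hawk, Dove), Firm A earns 0; switching to Dove would give 0, so Firm A has no profitable deviation.
Firm B earns 8; switching to Hawk would give -2, so Firm B has no profitable deviation.
Neither player can gain by a unilateral deviation, so this profile is a Nash equilibrium.

Yes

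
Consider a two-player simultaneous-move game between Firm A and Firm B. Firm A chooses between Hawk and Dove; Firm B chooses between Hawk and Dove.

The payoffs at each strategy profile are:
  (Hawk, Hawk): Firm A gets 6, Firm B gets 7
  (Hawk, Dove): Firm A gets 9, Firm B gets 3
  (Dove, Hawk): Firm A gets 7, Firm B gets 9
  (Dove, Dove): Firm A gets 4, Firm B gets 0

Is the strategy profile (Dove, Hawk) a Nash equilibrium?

Yes

At (Dove, Hawk), Firm A earns 7; switching to Hawk would give 6, so Firm A has no profitable deviation.
Firm B earns 9; switching to Dove would give 0, so Firm B has no profitable deviation.
Neither player can gain by a unilateral deviation, so this profile is a Nash equilibrium.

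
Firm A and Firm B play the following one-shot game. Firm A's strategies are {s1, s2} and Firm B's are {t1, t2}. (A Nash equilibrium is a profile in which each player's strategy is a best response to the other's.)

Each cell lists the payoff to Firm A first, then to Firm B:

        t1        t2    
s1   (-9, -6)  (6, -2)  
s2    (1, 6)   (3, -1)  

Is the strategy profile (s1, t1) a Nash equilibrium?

No

At (s1, t1), Firm A earns -9; switching to s2 would give 1, so Firm A would deviate.
Firm B earns -6; switching to t2 would give -2, so Firm B would deviate.
Since at least one player can profitably deviate, this is not a Nash equilibrium.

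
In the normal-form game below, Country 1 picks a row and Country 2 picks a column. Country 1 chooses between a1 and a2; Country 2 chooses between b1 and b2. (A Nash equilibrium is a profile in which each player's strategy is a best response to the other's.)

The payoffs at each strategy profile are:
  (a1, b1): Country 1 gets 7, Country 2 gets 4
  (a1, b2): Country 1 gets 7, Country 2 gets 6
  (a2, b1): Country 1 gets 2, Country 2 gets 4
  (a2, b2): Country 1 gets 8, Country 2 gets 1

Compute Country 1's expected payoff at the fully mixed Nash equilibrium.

7

First find q, the probability Country 2 plays b1, from Country 1's indifference between a1 and a2: 7q + 7(1−q) = 2q + 8(1−q), giving q = 1/6.
Since Country 1 is indifferent in equilibrium, Country 1's expected payoff equals the payoff from either row against (1/6, 5/6). Using a1: 7(1/6) + 7(5/6) = 7.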